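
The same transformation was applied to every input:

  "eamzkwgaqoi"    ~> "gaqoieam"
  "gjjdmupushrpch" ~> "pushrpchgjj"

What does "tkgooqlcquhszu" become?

Rule — move the first 3 characters to the end (rotate left by 3), then delete the first 3 characters.
For "tkgooqlcquhszu", step one produces "ooqlcquhszutkg"; step two turns that into "lcquhszutkg".

lcquhszutkg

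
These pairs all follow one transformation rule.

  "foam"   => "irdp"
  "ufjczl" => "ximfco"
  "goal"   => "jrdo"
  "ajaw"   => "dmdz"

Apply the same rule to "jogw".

mrjz

In each case the input is transformed by: shift every letter 3 places forward in the alphabet (wrapping around).
Applying that to "jogw" gives "mrjz".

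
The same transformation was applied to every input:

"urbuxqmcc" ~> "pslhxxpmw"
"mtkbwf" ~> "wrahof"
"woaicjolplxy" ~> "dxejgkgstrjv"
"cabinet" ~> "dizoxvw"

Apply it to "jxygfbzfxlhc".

The transformation: move the first 3 characters to the end (rotate left by 3), then shift every letter 5 places backward in the alphabet (wrapping around).
On "jxygfbzfxlhc" that produces "bawuasgcxest".
(Check on "cabinet": → "inetcab" → "dizoxvw" ✓)

bawuasgcxest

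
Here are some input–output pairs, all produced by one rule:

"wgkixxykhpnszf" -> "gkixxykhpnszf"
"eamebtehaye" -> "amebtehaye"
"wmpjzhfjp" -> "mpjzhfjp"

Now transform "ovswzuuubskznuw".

In each case the input is transformed by: delete the first character.
For "ovswzuuubskznuw" the result is "vswzuuubskznuw".

vswzuuubskznuw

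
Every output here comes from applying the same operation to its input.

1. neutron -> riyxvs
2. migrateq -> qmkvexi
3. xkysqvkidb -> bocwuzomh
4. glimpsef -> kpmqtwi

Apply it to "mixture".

In each case the input is transformed by: delete the last character, then shift every letter 4 places forward in the alphabet (wrapping around).
On "mixture": the first step gives "mixtur", and the second then gives "qmbxyv".

qmbxyv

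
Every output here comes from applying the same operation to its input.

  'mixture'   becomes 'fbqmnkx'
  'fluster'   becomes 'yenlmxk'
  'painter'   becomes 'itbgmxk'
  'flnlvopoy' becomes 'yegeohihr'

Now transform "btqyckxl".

umjrvdqe

In each case the input is transformed by: shift every letter 7 places backward in the alphabet (wrapping around).
Applying that to "btqyckxl" gives "umjrvdqe".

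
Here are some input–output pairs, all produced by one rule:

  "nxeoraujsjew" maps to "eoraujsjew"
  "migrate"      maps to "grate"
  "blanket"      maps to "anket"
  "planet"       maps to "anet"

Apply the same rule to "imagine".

Each output is the input with this applied: delete the first 2 characters.
"imagine" → "agine".

agine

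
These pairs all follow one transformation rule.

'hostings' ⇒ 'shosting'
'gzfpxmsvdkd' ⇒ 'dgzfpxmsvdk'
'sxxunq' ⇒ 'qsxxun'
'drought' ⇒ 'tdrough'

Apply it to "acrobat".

The pattern: move the last character to the front.
"acrobat" → "tacroba".

tacroba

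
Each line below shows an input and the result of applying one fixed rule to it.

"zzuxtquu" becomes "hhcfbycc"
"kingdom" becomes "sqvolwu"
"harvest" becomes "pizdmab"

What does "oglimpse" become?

The transformation: shift every letter 8 places forward in the alphabet (wrapping around).
Doing the same to "oglimpse": "wotquxam".

wotquxam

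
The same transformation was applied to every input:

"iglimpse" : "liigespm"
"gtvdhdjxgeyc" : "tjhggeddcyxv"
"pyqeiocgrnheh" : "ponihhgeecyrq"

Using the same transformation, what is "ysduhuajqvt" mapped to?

The pattern: sort the characters into reverse alphabetical order, then move the first 3 characters to the end (rotate left by 3).
"ysduhuajqvt" → "utsqjhdayvu".

utsqjhdayvu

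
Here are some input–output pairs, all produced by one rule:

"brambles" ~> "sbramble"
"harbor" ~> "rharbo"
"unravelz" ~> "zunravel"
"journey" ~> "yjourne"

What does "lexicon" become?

nlexico

The pattern: move the last character to the front.
So "lexicon" becomes "nlexico".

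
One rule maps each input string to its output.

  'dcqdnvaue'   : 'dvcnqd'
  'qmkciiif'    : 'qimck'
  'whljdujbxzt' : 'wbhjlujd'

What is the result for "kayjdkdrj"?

Looking at the pairs, the operation is to delete the last 3 characters, then take characters alternately from the front and the back (1st, last, 2nd, 2nd-last, ...).
On "kayjdkdrj": the first step gives "kayjdk", and the second then gives "kkadyj".

kkadyj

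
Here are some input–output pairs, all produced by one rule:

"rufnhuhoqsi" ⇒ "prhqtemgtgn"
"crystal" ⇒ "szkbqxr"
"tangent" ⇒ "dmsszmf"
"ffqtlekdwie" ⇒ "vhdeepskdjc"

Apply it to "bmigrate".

The pattern: move the last 3 characters to the front (rotate right by 3), then shift every letter 1 place backward in the alphabet (wrapping around).
Applying that to "bmigrate" gives "zsdalhfq".

zsdalhfq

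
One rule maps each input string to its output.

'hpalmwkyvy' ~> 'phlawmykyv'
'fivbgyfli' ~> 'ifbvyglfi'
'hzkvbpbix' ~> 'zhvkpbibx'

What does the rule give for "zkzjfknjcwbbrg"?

kzjzkfjnwcbbgr

In each case the input is transformed by: swap each adjacent pair of characters (1↔2, 3↔4, ...).
Applying that to "zkzjfknjcwbbrg" gives "kzjzkfjnwcbbgr".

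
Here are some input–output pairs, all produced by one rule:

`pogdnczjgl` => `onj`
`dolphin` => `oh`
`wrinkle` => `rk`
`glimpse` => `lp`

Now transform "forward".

oa

Rule — keep one character in every 3, starting at position 2 (positions 2nd, 5th, 8th, ...).
So "forward" becomes "oa".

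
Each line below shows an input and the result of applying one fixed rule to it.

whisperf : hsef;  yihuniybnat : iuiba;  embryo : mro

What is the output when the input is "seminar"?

In each case the input is transformed by: keep every other character starting from the second (positions 2nd, 4th, 6th, ...).
Applying that to "seminar" gives "eia".

eia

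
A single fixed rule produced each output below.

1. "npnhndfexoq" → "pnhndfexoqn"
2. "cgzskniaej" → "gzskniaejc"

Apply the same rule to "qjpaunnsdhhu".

Looking at the pairs, the operation is to move the first character to the end.
"qjpaunnsdhhu" → "jpaunnsdhhuq".

jpaunnsdhhuq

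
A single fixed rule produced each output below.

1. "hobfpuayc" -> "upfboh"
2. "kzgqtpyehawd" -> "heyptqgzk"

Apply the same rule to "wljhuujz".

What's happening: reverse the string, then delete the first 3 characters.
Applying both steps to "wljhuujz": "zjuuhjlw", then "uhjlw".

uhjlw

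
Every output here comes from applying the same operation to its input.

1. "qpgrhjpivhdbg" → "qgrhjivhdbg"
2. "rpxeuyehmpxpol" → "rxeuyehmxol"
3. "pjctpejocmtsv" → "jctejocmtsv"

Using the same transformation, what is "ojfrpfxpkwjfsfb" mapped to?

The pattern: remove every "p".
So "ojfrpfxpkwjfsfb" becomes "ojfrfxkwjfsfb".

ojfrfxkwjfsfb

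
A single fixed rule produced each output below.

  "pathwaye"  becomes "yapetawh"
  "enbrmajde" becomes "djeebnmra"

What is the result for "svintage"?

The pattern: move the last 3 characters to the front (rotate right by 3), then swap each adjacent pair of characters (1↔2, 3↔4, ...).
Starting from "svintage": after the first operation, "agesvint"; after the second, "gaseivtn".
(Check on "enbrmajde": → "jdeenbrma" → "djeebnmra" ✓)

gaseivtn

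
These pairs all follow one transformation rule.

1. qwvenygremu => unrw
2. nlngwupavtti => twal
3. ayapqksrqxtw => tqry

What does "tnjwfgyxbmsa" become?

sfxn

The rule is to keep one character in every 3, starting at position 2 (positions 2nd, 5th, 8th, ...), then swap the first and last characters.
Applying both steps to "tnjwfgyxbmsa": "nfxs", then "sfxn".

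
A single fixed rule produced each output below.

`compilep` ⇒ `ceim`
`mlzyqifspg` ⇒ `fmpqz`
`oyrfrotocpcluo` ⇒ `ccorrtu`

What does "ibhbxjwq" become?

hiwx

Rule — keep every other character starting from the first (positions 1st, 3rd, 5th, ...), then sort the characters into alphabetical order.
On "ibhbxjwq" that produces "hiwx".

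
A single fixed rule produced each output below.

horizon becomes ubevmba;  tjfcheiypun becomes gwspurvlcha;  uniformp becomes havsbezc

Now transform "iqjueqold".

In each case the input is transformed by: shift every letter 13 places forward in the alphabet (wrapping around) — i.e. ROT13.
So "iqjueqold" becomes "vdwhrdbyq".

vdwhrdbyq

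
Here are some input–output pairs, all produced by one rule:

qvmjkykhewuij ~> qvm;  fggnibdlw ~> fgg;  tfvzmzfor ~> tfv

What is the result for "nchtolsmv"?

What's happening: keep only the first 3 characters.
Doing the same to "nchtolsmv": "nch".

nch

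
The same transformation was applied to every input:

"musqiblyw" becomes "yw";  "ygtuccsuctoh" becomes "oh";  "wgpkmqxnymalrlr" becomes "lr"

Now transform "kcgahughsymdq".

Each output is the input with this applied: keep only the last 2 characters.
For "kcgahughsymdq" the result is "dq".

dq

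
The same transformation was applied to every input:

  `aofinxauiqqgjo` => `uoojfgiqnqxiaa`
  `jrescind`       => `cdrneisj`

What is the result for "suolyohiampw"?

hwupomlayios

In each case the input is transformed by: take characters alternately from the front and the back (1st, last, 2nd, 2nd-last, ...), then swap the first and last characters.
Starting from "suolyohiampw": after the first operation, "swupomlayioh"; after the second, "hwupomlayios".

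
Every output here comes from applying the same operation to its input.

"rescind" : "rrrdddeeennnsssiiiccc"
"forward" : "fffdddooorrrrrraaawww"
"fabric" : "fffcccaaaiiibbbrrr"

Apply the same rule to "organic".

Each output is the input with this applied: take characters alternately from the front and the back (1st, last, 2nd, 2nd-last, ...), then repeat every character 3 times.
Applying both steps to "organic": "ocrigna", then "ooocccrrriiigggnnnaaa".

ooocccrrriiigggnnnaaa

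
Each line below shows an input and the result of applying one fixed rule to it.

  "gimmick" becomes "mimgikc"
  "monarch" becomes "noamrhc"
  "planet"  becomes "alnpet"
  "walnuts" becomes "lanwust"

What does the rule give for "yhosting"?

Each output is the input with this applied: move the first 2 characters to the end (rotate left by 2), then take characters alternately from the front and the back (1st, last, 2nd, 2nd-last, ...).
Doing the same to "yhosting": "ohsytgin".

ohsytgin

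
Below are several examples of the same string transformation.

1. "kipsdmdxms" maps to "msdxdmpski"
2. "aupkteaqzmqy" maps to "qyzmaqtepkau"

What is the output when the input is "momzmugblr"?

lrgbmumzmo

The rule is to reverse the string, then swap each adjacent pair of characters (1↔2, 3↔4, ...).
On "momzmugblr": the first step gives "rlbgumzmom", and the second then gives "lrgbmumzmo".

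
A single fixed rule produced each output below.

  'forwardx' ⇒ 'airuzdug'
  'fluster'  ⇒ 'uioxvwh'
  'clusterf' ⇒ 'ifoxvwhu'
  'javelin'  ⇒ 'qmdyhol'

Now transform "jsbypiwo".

In each case the input is transformed by: move the last character to the front, then shift every letter 3 places forward in the alphabet (wrapping around).
Starting from "jsbypiwo": after the first operation, "ojsbypiw"; after the second, "rmvebslz".

rmvebslz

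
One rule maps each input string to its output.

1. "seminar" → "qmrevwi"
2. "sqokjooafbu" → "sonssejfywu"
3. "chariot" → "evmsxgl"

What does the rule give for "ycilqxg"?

The rule is to shift every letter 4 places forward in the alphabet (wrapping around), then move the first 2 characters to the end (rotate left by 2).
For "ycilqxg", step one produces "cgmpubk"; step two turns that into "mpubkcg".

mpubkcg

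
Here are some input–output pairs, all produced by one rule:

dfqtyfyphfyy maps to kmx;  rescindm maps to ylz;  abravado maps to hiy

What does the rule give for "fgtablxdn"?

mna

Rule — shift every letter 7 places forward in the alphabet (wrapping around), then keep only the first 3 characters.
"fgtablxdn" → "mnahiseku" → "mna".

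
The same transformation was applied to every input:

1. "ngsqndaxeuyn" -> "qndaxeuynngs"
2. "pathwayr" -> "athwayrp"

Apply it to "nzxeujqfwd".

The rule is to swap the front and back halves of the string, then move the last 3 characters to the front (rotate right by 3).
Working it through for "nzxeujqfwd": intermediate "jqfwdnzxeu", final "xeujqfwdnz".

xeujqfwdnz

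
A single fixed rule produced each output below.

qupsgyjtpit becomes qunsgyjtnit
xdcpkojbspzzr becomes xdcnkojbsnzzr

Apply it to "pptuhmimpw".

nntuhmimnw

The pattern: replace every "p" with "n".
On "pptuhmimpw" that produces "nntuhmimnw".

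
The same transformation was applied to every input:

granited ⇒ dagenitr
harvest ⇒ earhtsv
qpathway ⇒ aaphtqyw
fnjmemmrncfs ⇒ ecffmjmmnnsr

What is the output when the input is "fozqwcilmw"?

In each case the input is transformed by: sort the characters into alphabetical order, then swap each adjacent pair of characters (1↔2, 3↔4, ...).
"fozqwcilmw" → "cfilmoqwwz" → "fcliomwqzw".

fcliomwqzw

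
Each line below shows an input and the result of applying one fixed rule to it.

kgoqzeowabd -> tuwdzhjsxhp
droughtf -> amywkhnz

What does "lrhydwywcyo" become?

The pattern: shift every letter 7 places backward in the alphabet (wrapping around), then move the last 3 characters to the front (rotate right by 3).
"lrhydwywcyo" → "ekarwprpvrh" → "vrhekarwprp".
(Check on "droughtf": → "wkhnzamy" → "amywkhnz" ✓)

vrhekarwprp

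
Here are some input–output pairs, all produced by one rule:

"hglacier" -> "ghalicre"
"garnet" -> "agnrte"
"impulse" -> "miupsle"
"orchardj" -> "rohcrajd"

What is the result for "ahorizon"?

harozino

The rule is to swap each adjacent pair of characters (1↔2, 3↔4, ...).
So "ahorizon" becomes "harozino".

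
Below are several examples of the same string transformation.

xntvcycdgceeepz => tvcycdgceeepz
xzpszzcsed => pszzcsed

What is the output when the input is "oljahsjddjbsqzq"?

Looking at the pairs, the operation is to delete the first 2 characters.
Doing the same to "oljahsjddjbsqzq": "jahsjddjbsqzq".

jahsjddjbsqzq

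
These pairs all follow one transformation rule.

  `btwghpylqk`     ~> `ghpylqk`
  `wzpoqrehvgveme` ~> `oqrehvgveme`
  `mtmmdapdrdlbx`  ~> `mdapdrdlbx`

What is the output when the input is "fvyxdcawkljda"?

In each case the input is transformed by: delete the first 3 characters.
Applying that to "fvyxdcawkljda" gives "xdcawkljda".

xdcawkljda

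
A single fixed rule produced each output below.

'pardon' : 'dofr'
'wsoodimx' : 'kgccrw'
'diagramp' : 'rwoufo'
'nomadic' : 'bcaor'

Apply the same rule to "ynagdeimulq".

In each case the input is transformed by: shift every letter 12 places backward in the alphabet (wrapping around), then delete the last 2 characters.
On "ynagdeimulq": the first step gives "mbourswaize", and the second then gives "mbourswai".

mbourswai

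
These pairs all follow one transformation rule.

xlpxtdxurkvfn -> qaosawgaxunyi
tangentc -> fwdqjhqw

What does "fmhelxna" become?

The rule is to shift every letter 3 places forward in the alphabet (wrapping around), then move the last character to the front.
Applying both steps to "fmhelxna": "ipkhoaqd", then "dipkhoaq".

dipkhoaq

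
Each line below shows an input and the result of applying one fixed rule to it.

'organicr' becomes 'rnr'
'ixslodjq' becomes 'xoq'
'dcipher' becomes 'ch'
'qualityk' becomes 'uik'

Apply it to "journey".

on

Rule — keep one character in every 3, starting at position 2 (positions 2nd, 5th, 8th, ...).
On "journey" that produces "on".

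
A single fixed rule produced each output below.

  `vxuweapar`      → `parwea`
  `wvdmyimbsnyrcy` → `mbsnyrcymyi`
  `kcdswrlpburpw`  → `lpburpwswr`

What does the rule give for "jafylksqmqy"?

In each case the input is transformed by: delete the first 3 characters, then move the first 3 characters to the end (rotate left by 3).
For "jafylksqmqy" the result is "sqmqyylk".

sqmqyylk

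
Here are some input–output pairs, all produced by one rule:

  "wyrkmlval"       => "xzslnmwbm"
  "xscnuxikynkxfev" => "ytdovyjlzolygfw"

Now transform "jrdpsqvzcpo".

kseqtrwadqp

Each output is the input with this applied: shift every letter 1 place forward in the alphabet (wrapping around).
Doing the same to "jrdpsqvzcpo": "kseqtrwadqp".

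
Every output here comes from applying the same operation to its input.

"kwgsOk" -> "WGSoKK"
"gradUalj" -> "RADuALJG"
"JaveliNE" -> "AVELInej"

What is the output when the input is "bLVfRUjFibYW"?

lvFruJfIBywB

Looking at the pairs, the operation is to flip the case of every letter, then move the first character to the end.
"bLVfRUjFibYW" → "BlvFruJfIByw" → "lvFruJfIBywB".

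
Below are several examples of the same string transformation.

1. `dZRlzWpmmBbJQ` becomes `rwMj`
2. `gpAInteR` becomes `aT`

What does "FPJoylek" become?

What's happening: keep one character in every 3, starting at position 3 (positions 3rd, 6th, 9th, ...), then flip the case of every letter.
Applying both steps to "FPJoylek": "Jl", then "jL".

jL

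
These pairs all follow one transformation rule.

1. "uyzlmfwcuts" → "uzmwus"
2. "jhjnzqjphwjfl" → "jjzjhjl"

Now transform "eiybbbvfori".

eybvoi

Looking at the pairs, the operation is to keep every other character starting from the first (positions 1st, 3rd, 5th, ...).
On "eiybbbvfori" that produces "eybvoi".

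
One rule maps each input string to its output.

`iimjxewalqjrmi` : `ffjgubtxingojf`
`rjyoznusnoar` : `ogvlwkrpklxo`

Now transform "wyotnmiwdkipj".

In each case the input is transformed by: shift every letter 3 places backward in the alphabet (wrapping around).
"wyotnmiwdkipj" → "tvlqkjftahfmg".

tvlqkjftahfmg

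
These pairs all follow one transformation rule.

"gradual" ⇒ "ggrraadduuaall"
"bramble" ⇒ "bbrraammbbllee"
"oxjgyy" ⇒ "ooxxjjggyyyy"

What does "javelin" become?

jjaavveelliinn

The rule is to double every character.
On "javelin" that produces "jjaavveelliinn".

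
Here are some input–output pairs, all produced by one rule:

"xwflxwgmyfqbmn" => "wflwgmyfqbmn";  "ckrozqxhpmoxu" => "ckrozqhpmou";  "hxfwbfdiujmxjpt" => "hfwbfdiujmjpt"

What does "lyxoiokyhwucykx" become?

lyoiokyhwucyk

Each output is the input with this applied: remove every "x".
Doing the same to "lyxoiokyhwucykx": "lyoiokyhwucyk".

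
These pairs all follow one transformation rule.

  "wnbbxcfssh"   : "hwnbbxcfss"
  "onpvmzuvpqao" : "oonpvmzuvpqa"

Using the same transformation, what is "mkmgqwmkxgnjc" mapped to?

cmkmgqwmkxgnj

The pattern: move the last character to the front.
"mkmgqwmkxgnjc" → "cmkmgqwmkxgnj".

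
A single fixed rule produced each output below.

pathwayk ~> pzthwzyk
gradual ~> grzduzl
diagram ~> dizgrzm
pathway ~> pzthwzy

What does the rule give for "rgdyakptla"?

The rule is to replace every "a" with "z".
For "rgdyakptla" the result is "rgdyzkptlz".

rgdyzkptlz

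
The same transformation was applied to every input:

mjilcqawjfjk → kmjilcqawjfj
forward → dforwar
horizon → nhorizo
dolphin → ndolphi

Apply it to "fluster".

The transformation: move the last character to the front.
"fluster" → "rfluste".

rfluste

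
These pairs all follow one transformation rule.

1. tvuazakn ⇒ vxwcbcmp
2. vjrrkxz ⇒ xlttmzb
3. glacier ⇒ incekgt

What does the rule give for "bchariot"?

Rule — shift every letter 2 places forward in the alphabet (wrapping around).
For "bchariot" the result is "dejctkqv".

dejctkqv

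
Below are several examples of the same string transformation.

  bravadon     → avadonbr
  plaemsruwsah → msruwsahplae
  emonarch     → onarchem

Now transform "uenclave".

Each output is the input with this applied: move the last 2 characters to the front (rotate right by 2), then swap the front and back halves of the string.
On "uenclave": the first step gives "veuencla", and the second then gives "nclaveue".
(Check on "emonarch": → "chemonar" → "onarchem" ✓)

nclaveue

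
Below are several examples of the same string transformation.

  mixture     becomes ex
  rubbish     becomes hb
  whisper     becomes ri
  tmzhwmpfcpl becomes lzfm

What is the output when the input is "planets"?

The pattern: take characters alternately from the front and the back (1st, last, 2nd, 2nd-last, ...), then keep one character in every 3, starting at position 2 (positions 2nd, 5th, 8th, ...).
Working it through for "planets": intermediate "psltaen", final "sa".

sa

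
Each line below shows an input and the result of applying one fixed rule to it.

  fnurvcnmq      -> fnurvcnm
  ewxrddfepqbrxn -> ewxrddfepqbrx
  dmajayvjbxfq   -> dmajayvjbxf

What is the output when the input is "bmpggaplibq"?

bmpggaplib

Rule — delete the last character.
On "bmpggaplibq" that produces "bmpggaplib".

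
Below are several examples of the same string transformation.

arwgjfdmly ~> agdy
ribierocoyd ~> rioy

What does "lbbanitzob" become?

latb

Rule — keep one character in every 3, starting at position 1 (positions 1st, 4th, 7th, ...).
Doing the same to "lbbanitzob": "latb".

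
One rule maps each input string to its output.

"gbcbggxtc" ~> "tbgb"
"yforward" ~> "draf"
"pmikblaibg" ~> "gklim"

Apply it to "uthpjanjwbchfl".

Rule — keep every other character starting from the second (positions 2nd, 4th, 6th, ...), then swap the first and last characters.
On "uthpjanjwbchfl" that produces "lpajbht".

lpajbht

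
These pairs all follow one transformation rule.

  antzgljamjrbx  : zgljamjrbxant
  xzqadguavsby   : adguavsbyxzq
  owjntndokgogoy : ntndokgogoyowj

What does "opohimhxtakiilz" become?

himhxtakiilzopo

The transformation: move the first 3 characters to the end (rotate left by 3).
So "opohimhxtakiilz" becomes "himhxtakiilzopo".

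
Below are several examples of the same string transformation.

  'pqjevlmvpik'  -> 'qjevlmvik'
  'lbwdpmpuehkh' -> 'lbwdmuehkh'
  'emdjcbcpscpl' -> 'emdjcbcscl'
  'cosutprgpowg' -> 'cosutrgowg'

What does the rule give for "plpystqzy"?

lystqzy

Each output is the input with this applied: remove every "p".
Applying that to "plpystqzy" gives "lystqzy".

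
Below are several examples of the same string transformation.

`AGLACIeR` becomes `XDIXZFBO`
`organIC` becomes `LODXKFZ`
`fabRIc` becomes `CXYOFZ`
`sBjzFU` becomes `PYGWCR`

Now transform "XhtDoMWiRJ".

UEQALJTFOG

The pattern: shift every letter 3 places backward in the alphabet (wrapping around), then convert every letter to uppercase.
Starting from "XhtDoMWiRJ": after the first operation, "UeqAlJTfOG"; after the second, "UEQALJTFOG".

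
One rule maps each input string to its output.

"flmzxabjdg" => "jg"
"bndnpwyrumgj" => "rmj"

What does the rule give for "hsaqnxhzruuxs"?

zux

Looking at the pairs, the operation is to keep every other character starting from the second (positions 2nd, 4th, 6th, ...), then delete the first 3 characters.
Applying that to "hsaqnxhzruuxs" gives "zux".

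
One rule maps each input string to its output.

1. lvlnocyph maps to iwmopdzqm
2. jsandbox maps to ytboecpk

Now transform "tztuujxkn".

The rule is to swap the first and last characters, then shift every letter 1 place forward in the alphabet (wrapping around).
On "tztuujxkn": the first step gives "nztuujxkt", and the second then gives "oauvvkylu".
(Check on "jsandbox": → "xsandboj" → "ytboecpk" ✓)

oauvvkylu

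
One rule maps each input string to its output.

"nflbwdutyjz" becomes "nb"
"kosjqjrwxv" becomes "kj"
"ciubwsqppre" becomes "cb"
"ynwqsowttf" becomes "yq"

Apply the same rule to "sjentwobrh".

In each case the input is transformed by: keep one character in every 3, starting at position 1 (positions 1st, 4th, 7th, ...), then delete the last 2 characters.
For "sjentwobrh", step one produces "snoh"; step two turns that into "sn".

sn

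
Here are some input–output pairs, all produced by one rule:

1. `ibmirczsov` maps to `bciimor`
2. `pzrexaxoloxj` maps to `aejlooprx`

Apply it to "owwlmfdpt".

Each output is the input with this applied: sort the characters into alphabetical order, then delete the last 3 characters.
Working it through for "owwlmfdpt": intermediate "dflmoptww", final "dflmop".
(Check on "ibmirczsov": → "bciimorsvz" → "bciimor" ✓)

dflmop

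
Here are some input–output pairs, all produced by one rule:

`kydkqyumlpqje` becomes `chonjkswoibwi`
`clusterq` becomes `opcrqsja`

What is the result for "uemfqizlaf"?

dyjxgodkcs

The transformation: reverse the string, then shift every letter 2 places backward in the alphabet (wrapping around).
So "uemfqizlaf" becomes "dyjxgodkcs".
(Check on "clusterq": → "qretsulc" → "opcrqsja" ✓)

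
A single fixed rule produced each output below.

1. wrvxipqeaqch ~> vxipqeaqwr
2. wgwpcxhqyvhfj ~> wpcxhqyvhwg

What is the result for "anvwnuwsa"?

What's happening: delete the last 2 characters, then move the first 2 characters to the end (rotate left by 2).
Working it through for "anvwnuwsa": intermediate "anvwnuw", final "vwnuwan".

vwnuwan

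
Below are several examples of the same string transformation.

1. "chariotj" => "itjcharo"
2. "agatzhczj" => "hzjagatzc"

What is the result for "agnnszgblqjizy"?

Each output is the input with this applied: move the last 3 characters to the front (rotate right by 3), then swap the first and last characters.
"agnnszgblqjizy" → "izyagnnszgblqj" → "jzyagnnszgblqi".
(Check on "agatzhczj": → "czjagatzh" → "hzjagatzc" ✓)

jzyagnnszgblqi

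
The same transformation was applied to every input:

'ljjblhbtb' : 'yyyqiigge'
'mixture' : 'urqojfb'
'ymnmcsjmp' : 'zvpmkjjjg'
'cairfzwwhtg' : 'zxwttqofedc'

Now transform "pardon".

xomlka

The rule is to shift every letter 3 places backward in the alphabet (wrapping around), then sort the characters into reverse alphabetical order.
"pardon" → "mxoalk" → "xomlka".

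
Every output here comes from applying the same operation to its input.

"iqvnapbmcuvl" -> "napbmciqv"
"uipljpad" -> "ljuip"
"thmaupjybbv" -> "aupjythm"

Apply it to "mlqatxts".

atmlq

In each case the input is transformed by: delete the last 3 characters, then move the first 3 characters to the end (rotate left by 3).
"mlqatxts" → "mlqat" → "atmlq".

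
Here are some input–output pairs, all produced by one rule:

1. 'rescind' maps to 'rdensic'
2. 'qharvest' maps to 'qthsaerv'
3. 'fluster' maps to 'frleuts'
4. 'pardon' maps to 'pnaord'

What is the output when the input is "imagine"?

iemnaig

The pattern: take characters alternately from the front and the back (1st, last, 2nd, 2nd-last, ...).
"imagine" → "iemnaig".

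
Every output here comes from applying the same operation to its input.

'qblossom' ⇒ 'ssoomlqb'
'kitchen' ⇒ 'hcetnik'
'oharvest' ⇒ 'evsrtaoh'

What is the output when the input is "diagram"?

rgaamid

What's happening: move the last 3 characters to the front (rotate right by 3), then take characters alternately from the front and the back (1st, last, 2nd, 2nd-last, ...).
"diagram" → "rgaamid".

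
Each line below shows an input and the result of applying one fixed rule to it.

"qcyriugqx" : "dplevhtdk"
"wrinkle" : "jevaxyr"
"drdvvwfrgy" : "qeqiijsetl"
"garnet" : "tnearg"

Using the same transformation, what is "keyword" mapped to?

xrljbeq

What's happening: shift every letter 13 places forward in the alphabet (wrapping around) — i.e. ROT13.
Doing the same to "keyword": "xrljbeq".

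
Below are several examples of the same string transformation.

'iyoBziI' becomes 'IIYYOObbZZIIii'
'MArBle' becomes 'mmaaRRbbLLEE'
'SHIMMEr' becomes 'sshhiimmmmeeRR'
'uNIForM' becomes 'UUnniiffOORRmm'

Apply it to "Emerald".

eeMMEERRAALLDD

The transformation: flip the case of every letter, then double every character.
On "Emerald" that produces "eeMMEERRAALLDD".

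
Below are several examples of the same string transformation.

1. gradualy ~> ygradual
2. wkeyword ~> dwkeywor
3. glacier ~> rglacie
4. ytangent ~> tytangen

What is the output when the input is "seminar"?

Rule — move the last character to the front.
So "seminar" becomes "rsemina".

rsemina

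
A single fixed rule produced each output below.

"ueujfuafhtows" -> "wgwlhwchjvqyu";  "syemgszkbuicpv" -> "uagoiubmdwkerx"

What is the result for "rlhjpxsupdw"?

tnjlrzuwrfy

Each output is the input with this applied: shift every letter 2 places forward in the alphabet (wrapping around).
Doing the same to "rlhjpxsupdw": "tnjlrzuwrfy".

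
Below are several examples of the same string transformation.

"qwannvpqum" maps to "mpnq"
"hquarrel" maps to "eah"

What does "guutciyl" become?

Looking at the pairs, the operation is to keep one character in every 3, starting at position 1 (positions 1st, 4th, 7th, ...), then reverse the string.
On "guutciyl": the first step gives "gty", and the second then gives "ytg".

ytg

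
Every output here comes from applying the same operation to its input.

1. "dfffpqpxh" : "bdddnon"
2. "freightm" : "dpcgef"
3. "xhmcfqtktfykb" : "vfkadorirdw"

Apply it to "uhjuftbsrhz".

sfhsdrzqp

Rule — delete the last 2 characters, then shift every letter 2 places backward in the alphabet (wrapping around).
"uhjuftbsrhz" → "uhjuftbsr" → "sfhsdrzqp".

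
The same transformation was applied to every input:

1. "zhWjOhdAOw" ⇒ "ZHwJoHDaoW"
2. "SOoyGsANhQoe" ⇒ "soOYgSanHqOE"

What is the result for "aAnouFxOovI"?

Looking at the pairs, the operation is to flip the case of every letter.
"aAnouFxOovI" → "AaNOUfXoOVi".

AaNOUfXoOVi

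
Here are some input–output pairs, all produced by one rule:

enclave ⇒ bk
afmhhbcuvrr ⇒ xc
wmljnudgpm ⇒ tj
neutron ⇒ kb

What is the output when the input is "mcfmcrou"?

jz

In each case the input is transformed by: shift every letter 3 places backward in the alphabet (wrapping around), then keep only the first 2 characters.
Applying both steps to "mcfmcrou": "jzcjzolr", then "jz".
(Check on "afmhhbcuvrr": → "xcjeeyzrsoo" → "xc" ✓)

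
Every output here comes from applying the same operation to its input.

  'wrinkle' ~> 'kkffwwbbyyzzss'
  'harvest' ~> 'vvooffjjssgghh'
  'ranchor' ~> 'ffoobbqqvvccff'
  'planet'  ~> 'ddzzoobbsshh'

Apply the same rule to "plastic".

Looking at the pairs, the operation is to shift every letter 12 places backward in the alphabet (wrapping around), then double every character.
Applying both steps to "plastic": "dzoghwq", then "ddzzoogghhwwqq".

ddzzoogghhwwqq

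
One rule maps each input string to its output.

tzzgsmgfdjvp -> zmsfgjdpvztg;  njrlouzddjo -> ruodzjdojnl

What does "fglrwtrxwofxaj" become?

ltwxrowxfjagfr

The rule is to swap each adjacent pair of characters (1↔2, 3↔4, ...), then move the first 3 characters to the end (rotate left by 3).
Applying both steps to "fglrwtrxwofxaj": "gfrltwxrowxfja", then "ltwxrowxfjagfr".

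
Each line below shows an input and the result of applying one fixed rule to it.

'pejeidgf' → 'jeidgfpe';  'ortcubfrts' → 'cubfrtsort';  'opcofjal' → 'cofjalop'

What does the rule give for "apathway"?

athwayap

The transformation: move the last 2 characters to the front (rotate right by 2), then swap the front and back halves of the string.
Working it through for "apathway": intermediate "ayapathw", final "athwayap".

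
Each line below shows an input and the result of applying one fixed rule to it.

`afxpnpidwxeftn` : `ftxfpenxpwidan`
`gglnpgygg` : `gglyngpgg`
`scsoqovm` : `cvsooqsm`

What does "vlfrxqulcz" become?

lcflruxqvz

Each output is the input with this applied: take characters alternately from the front and the back (1st, last, 2nd, 2nd-last, ...), then move the first 2 characters to the end (rotate left by 2).
Applying that to "vlfrxqulcz" gives "lcflruxqvz".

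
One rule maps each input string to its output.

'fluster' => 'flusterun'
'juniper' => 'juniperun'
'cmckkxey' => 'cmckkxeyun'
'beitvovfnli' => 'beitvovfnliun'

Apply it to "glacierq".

The rule is to append "un".
For "glacierq" the result is "glacierqun".

glacierqun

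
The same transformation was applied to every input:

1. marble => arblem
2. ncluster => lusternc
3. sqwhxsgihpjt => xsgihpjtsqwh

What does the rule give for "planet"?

Looking at the pairs, the operation is to swap the front and back halves of the string, then move the last 2 characters to the front (rotate right by 2).
Working it through for "planet": intermediate "netpla", final "lanetp".

lanetp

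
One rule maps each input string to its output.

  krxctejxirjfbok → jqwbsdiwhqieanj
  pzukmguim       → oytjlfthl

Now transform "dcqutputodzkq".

cbptsotsncyjp

In each case the input is transformed by: shift every letter 1 place backward in the alphabet (wrapping around).
For "dcqutputodzkq" the result is "cbptsotsncyjp".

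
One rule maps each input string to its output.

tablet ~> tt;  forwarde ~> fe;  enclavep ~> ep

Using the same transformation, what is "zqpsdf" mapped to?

In each case the input is transformed by: take characters alternately from the front and the back (1st, last, 2nd, 2nd-last, ...), then keep only the first 2 characters.
Starting from "zqpsdf": after the first operation, "zfqdps"; after the second, "zf".

zf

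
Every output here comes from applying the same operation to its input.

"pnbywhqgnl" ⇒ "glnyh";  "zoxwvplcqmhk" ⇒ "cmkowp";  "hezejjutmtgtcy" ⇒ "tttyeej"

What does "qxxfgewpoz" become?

pzxfe

What's happening: keep every other character starting from the second (positions 2nd, 4th, 6th, ...), then move the first 3 characters to the end (rotate left by 3).
For "qxxfgewpoz", step one produces "xfepz"; step two turns that into "pzxfe".
(Check on "zoxwvplcqmhk": → "owpcmk" → "cmkowp" ✓)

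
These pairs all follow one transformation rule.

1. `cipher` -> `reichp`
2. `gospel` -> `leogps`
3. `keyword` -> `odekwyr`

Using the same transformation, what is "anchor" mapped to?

Looking at the pairs, the operation is to swap each adjacent pair of characters (1↔2, 3↔4, ...), then move the last 2 characters to the front (rotate right by 2).
For "anchor", step one produces "nahcro"; step two turns that into "ronahc".

ronahc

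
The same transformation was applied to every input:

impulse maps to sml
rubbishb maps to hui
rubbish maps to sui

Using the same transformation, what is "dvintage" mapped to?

gvt

Rule — move the last 2 characters to the front (rotate right by 2), then keep one character in every 3, starting at position 1 (positions 1st, 4th, 7th, ...).
Applying both steps to "dvintage": "gedvinta", then "gvt".
(Check on "rubbishb": → "hbrubbis" → "hui" ✓)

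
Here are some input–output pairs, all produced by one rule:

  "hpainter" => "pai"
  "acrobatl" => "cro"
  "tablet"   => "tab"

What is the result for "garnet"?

gar

The pattern: swap the front and back halves of the string, then keep only the last 3 characters.
"garnet" → "netgar" → "gar".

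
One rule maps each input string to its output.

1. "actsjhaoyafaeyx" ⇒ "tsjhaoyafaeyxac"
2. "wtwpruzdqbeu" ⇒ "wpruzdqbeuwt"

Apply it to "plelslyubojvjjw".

elslyubojvjjwpl

Looking at the pairs, the operation is to move the first 2 characters to the end (rotate left by 2).
Applying that to "plelslyubojvjjw" gives "elslyubojvjjwpl".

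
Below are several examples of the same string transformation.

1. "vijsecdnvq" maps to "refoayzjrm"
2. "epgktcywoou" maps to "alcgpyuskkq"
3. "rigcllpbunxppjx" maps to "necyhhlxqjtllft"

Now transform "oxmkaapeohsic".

Each output is the input with this applied: shift every letter 4 places backward in the alphabet (wrapping around).
Doing the same to "oxmkaapeohsic": "ktigwwlakdoey".

ktigwwlakdoey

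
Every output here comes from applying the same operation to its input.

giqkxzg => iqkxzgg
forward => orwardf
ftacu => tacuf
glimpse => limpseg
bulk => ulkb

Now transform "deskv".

eskvd

In each case the input is transformed by: move the first character to the end.
So "deskv" becomes "eskvd".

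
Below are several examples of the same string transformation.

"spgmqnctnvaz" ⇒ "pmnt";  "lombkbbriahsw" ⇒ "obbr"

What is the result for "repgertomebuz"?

egro

Rule — keep every other character starting from the second (positions 2nd, 4th, 6th, ...), then keep only the first 4 characters.
Starting from "repgertomebuz": after the first operation, "egroeu"; after the second, "egro".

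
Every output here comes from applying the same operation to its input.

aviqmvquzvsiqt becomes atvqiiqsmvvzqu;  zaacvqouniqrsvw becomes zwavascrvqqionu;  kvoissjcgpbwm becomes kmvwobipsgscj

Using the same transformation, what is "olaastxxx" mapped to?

Each output is the input with this applied: take characters alternately from the front and the back (1st, last, 2nd, 2nd-last, ...).
On "olaastxxx" that produces "oxlxaxats".

oxlxaxats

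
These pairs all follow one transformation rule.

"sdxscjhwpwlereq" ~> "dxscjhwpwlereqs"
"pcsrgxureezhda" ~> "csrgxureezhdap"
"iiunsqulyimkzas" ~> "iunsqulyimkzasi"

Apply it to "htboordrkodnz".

tboordrkodnzh

Each output is the input with this applied: move the first character to the end.
Doing the same to "htboordrkodnz": "tboordrkodnzh".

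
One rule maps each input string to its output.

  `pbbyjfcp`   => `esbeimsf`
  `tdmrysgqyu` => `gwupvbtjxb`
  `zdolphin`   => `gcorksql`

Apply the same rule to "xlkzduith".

What's happening: swap each adjacent pair of characters (1↔2, 3↔4, ...), then shift every letter 3 places forward in the alphabet (wrapping around).
On "xlkzduith": the first step gives "lxzkudtih", and the second then gives "oacnxgwlk".

oacnxgwlk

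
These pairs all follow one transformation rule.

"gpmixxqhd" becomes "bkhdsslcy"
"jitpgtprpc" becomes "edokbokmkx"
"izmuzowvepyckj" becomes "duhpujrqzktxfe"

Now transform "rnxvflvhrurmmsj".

misqagqcmpmhhne

Each output is the input with this applied: shift every letter 5 places backward in the alphabet (wrapping around).
For "rnxvflvhrurmmsj" the result is "misqagqcmpmhhne".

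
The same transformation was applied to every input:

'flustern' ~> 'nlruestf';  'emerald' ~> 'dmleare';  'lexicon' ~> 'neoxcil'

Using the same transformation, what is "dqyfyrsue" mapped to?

equysfryd

The rule is to take characters alternately from the front and the back (1st, last, 2nd, 2nd-last, ...), then move the first character to the end.
"dqyfyrsue" → "dequysfry" → "equysfryd".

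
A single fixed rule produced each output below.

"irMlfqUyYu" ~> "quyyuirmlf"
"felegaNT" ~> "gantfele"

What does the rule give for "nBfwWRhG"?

Looking at the pairs, the operation is to swap the front and back halves of the string, then convert every letter to lowercase.
Applying both steps to "nBfwWRhG": "WRhGnBfw", then "wrhgnbfw".

wrhgnbfw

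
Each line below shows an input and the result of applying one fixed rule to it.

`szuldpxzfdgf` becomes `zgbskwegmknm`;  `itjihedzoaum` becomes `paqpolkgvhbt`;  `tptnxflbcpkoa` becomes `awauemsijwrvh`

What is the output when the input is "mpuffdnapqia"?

What's happening: shift every letter 7 places forward in the alphabet (wrapping around).
Doing the same to "mpuffdnapqia": "twbmmkuhwxph".

twbmmkuhwxph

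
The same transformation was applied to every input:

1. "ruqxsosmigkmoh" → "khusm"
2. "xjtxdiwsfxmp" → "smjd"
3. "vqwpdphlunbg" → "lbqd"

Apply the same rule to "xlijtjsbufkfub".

Looking at the pairs, the operation is to keep one character in every 3, starting at position 2 (positions 2nd, 5th, 8th, ...), then move the last 2 characters to the front (rotate right by 2).
Applying both steps to "xlijtjsbufkfub": "ltbkb", then "kbltb".

kbltb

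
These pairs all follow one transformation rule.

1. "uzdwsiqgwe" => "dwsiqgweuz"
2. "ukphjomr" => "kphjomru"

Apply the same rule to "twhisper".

Looking at the pairs, the operation is to swap the front and back halves of the string, then move the last 3 characters to the front (rotate right by 3).
For "twhisper", step one produces "spertwhi"; step two turns that into "whispert".
(Check on "uzdwsiqgwe": → "iqgweuzdws" → "dwsiqgweuz" ✓)

whispert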